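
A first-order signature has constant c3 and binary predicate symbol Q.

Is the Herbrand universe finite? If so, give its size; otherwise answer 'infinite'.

1

There are no function symbols, so the only ground term is the single constant.
The Herbrand universe is {c3}, finite with 1 element.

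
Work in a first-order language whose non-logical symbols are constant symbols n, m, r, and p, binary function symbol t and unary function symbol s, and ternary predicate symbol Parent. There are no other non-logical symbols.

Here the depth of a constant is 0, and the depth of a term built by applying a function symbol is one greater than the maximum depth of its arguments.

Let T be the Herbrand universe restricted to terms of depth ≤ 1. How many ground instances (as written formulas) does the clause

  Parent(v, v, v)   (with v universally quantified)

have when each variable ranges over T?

24

Ground terms of depth ≤ 1:
  Count level by level. With function symbols t/2, s/1, the terms of depth ≤ k are the 4 constants together with each function applied to depth-≤(k−1) tuples, so N_k = 4 + N_{k-1}^2 + N_{k-1}.
  N_0 = 4
  N_1 = 4 + 4^2 + 4 = 24
So there are 24 ground terms available for substitution.
The clause has 1 distinct variable (v), which appears in the body. In the free term algebra distinct substitutions yield syntactically distinct ground instances.
Number of ground instances = 24.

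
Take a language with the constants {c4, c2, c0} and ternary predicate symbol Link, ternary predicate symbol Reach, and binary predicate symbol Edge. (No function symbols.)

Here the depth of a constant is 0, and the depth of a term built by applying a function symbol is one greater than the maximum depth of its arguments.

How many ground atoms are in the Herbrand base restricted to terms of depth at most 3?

63

First count ground terms of depth ≤ 3.
With no function symbols every ground term is a constant, so there are exactly 3 ground terms at every depth bound.
N_0 = 3
N_1 = 3
N_2 = 3
N_3 = 3
Explicitly: c4, c2, c0.
So |H| = 3.
Ground atoms are formed by filling each argument slot of a predicate with a term from H, so an r-ary predicate gives |H|^r atoms:
  Link: 3^3 = 27;  Reach: 3^3 = 27;  Edge: 3^2 = 9
Total ground atoms: 27 + 27 + 9 = 63.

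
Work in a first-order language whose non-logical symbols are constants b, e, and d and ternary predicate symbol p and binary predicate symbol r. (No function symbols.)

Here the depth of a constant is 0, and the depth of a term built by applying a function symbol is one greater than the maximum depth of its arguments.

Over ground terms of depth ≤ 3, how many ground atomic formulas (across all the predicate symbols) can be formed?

First count ground terms of depth ≤ 3.
With no function symbols every ground term is a constant, so there are exactly 3 ground terms at every depth bound.
N_0 = 3
N_1 = 3
N_2 = 3
N_3 = 3
So |H| = 3.
Each predicate of arity r yields |H|^r ground atoms (one per choice of an r-tuple from H):
  p: 3^3 = 27;  r: 3^2 = 9
Total ground atoms: 27 + 9 = 36.

36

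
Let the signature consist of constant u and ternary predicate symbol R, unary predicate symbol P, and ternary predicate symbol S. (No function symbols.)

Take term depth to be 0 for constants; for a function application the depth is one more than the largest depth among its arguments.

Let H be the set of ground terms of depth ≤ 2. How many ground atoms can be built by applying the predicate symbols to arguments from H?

3

First count ground terms of depth ≤ 2.
With no function symbols every ground term is a constant, so there is exactly 1 ground term at every depth bound.
N_0 = 1
N_1 = 1
N_2 = 1
Explicitly: u.
So |H| = 1.
A ground atom is a predicate applied to a tuple of terms from H, so the count is the sum over predicates of |H|^arity:
  R: 1^3 = 1;  P: 1;  S: 1^3 = 1
Total ground atoms: 1 + 1 + 1 = 3.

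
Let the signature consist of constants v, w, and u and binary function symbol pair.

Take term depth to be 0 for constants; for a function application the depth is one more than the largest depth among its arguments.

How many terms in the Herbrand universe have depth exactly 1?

Count level by level. With function symbols pair/2, the terms of depth ≤ k are the 3 constants together with each function applied to depth-≤(k−1) tuples, so N_k = 3 + N_{k-1}^2.
N_0 = 3
N_1 = 3 + 3^2 = 12
Terms of depth exactly 1: N_1 − N_0 = 12 − 3 = 9.

9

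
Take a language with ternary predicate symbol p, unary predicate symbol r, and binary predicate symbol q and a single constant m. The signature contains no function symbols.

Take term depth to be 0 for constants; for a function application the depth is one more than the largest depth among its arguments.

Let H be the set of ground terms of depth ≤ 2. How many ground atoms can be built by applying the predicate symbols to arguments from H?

3

First count ground terms of depth ≤ 2.
With no function symbols every ground term is a constant, so there is exactly 1 ground term at every depth bound.
N_0 = 1
N_1 = 1
N_2 = 1
Explicitly: m.
So |H| = 1.
Ground atoms are formed by filling each argument slot of a predicate with a term from H, so an r-ary predicate gives |H|^r atoms:
  p: 1^3 = 1;  r: 1;  q: 1^2 = 1
Total ground atoms: 1 + 1 + 1 = 3.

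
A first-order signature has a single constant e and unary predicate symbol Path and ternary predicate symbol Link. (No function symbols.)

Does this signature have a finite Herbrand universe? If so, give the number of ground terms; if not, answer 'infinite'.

1

There are no function symbols, so the only ground term is the single constant.
The Herbrand universe is {e}, finite with 1 element.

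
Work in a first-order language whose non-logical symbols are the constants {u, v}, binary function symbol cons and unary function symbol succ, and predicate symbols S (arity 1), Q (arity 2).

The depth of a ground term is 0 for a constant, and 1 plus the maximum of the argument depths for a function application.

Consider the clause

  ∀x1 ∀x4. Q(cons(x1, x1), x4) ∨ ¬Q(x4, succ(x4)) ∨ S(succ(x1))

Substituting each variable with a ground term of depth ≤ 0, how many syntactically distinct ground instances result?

4

Ground terms of depth ≤ 0:
  Let N_k = |{terms of depth ≤ k}|. Then N_0 = 2 and N_k = 2 + N_{k-1}^2 + N_{k-1} for k ≥ 1 (one summand per function symbol, arity giving the exponent).
  N_0 = 2
  Explicitly: u, v.
So there are 2 ground terms available for substitution.
The clause has 2 distinct variables (x1, x4), each appearing in the body. In the free term algebra distinct substitutions yield syntactically distinct ground instances.
Number of ground instances = 2^2 = 4.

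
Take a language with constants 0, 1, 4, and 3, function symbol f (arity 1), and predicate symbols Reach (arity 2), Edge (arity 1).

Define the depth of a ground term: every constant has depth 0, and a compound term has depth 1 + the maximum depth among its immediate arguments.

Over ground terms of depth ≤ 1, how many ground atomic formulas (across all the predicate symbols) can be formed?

72

First count ground terms of depth ≤ 1.
Let N_k = |{terms of depth ≤ k}|. Then N_0 = 4 and N_k = 4 + N_{k-1} for k ≥ 1 (one summand per function symbol, arity giving the exponent).
N_0 = 4
N_1 = 4 + 4 = 8
So |H| = 8.
For each predicate symbol, the number of ground atoms is |H| raised to its arity; summing:
  Reach: 8^2 = 64;  Edge: 8
Total ground atoms: 64 + 8 = 72.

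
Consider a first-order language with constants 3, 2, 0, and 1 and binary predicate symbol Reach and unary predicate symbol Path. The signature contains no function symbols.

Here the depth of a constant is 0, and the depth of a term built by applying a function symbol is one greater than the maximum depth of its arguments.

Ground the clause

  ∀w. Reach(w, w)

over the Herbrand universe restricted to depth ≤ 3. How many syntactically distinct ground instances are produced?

4

Ground terms of depth ≤ 3:
  With no function symbols every ground term is a constant, so there are exactly 4 ground terms at every depth bound.
  N_0 = 4
  N_1 = 4
  N_2 = 4
  N_3 = 4
So there are 4 ground terms available for substitution.
The variable w ranges independently over the available ground terms, and distinct assignments produce distinct instances.
Number of ground instances = 4.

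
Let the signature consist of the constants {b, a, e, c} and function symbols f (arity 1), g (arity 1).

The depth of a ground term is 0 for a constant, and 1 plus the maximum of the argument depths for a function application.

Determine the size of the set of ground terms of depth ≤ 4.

If N_k denotes the number of depth-≤k ground terms, the 4 constants give N_0 = 4, and each function symbol of arity r contributes N_{k-1}^r new terms at level k: N_k = 4 + N_{k-1} + N_{k-1}.
N_0 = 4
N_1 = 4 + 4 + 4 = 12
N_2 = 4 + 12 + 12 = 28
N_3 = 4 + 28 + 28 = 60
N_4 = 4 + 60 + 60 = 124

124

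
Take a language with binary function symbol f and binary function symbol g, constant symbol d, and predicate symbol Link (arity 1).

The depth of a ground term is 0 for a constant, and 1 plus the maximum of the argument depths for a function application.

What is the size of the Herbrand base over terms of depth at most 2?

19

First count ground terms of depth ≤ 2.
Let N_k = |{terms of depth ≤ k}|. Then N_0 = 1 and N_k = 1 + N_{k-1}^2 + N_{k-1}^2 for k ≥ 1 (one summand per function symbol, arity giving the exponent).
N_0 = 1
N_1 = 1 + 1^2 + 1^2 = 3
N_2 = 1 + 3^2 + 3^2 = 19
So |H| = 19.
Each predicate of arity r yields |H|^r ground atoms (one per choice of an r-tuple from H):
  Link: 19
Total ground atoms: 19.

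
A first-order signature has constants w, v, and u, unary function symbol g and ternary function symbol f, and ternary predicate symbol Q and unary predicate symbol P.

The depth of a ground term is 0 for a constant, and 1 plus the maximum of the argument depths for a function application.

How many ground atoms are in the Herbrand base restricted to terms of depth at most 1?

First count ground terms of depth ≤ 1.
Count level by level. With function symbols g/1, f/3, the terms of depth ≤ k are the 3 constants together with each function applied to depth-≤(k−1) tuples, so N_k = 3 + N_{k-1} + N_{k-1}^3.
N_0 = 3
N_1 = 3 + 3 + 3^3 = 33
So |H| = 33.
Ground atoms are formed by filling each argument slot of a predicate with a term from H, so an r-ary predicate gives |H|^r atoms:
  Q: 33^3 = 35937;  P: 33
Total ground atoms: 35937 + 33 = 35970.

35970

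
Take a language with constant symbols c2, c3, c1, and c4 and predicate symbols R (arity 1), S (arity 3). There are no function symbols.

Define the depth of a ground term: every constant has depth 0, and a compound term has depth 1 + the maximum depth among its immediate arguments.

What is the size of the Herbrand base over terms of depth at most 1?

68

First count ground terms of depth ≤ 1.
With no function symbols every ground term is a constant, so there are exactly 4 ground terms at every depth bound.
N_0 = 4
N_1 = 4
Explicitly: c2, c3, c1, c4.
So |H| = 4.
A ground atom is a predicate applied to a tuple of terms from H, so the count is the sum over predicates of |H|^arity:
  R: 4;  S: 4^3 = 64
Total ground atoms: 4 + 64 = 68.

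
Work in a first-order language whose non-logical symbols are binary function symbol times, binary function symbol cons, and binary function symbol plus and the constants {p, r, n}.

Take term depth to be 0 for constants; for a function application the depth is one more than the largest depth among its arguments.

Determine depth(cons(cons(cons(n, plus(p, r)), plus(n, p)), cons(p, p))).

4

depth(plus(p, r)) = 1 + max(0, 0) = 1
depth(cons(n, plus(p, r))) = 1 + max(0, 1) = 2
depth(plus(n, p)) = 1 + max(0, 0) = 1
depth(cons(cons(n, plus(p, r)), plus(n, p))) = 1 + max(2, 1) = 3
depth(cons(p, p)) = 1 + max(0, 0) = 1
depth(cons(cons(cons(n, plus(p, r)), plus(n, p)), cons(p, p))) = 1 + max(3, 1) = 4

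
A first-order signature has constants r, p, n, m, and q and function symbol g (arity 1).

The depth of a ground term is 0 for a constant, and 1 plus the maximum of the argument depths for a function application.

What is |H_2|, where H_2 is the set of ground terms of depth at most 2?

Let N_k count ground terms of depth at most k. Each non-constant term of depth ≤ k is some function symbol applied to depth-≤(k−1) arguments, giving N_k = 5 + N_{k-1}.
N_0 = 5
N_1 = 5 + 5 = 10
N_2 = 5 + 10 = 15

15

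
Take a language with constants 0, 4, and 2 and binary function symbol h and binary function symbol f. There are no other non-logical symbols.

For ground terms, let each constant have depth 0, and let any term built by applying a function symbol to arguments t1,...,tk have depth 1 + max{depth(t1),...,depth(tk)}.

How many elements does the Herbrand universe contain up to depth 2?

Write N_k for the number of ground terms of depth ≤ k. A term of depth ≤ k is either a constant or a function symbol applied to arguments of depth ≤ k−1, so N_k = 3 + N_{k-1}^2 + N_{k-1}^2.
N_0 = 3
N_1 = 3 + 3^2 + 3^2 = 21
N_2 = 3 + 21^2 + 21^2 = 885

885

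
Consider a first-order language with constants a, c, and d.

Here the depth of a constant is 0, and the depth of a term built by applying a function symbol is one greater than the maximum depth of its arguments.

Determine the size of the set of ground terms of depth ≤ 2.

3

With no function symbols every ground term is a constant, so there are exactly 3 ground terms at every depth bound.
N_0 = 3
N_1 = 3
N_2 = 3
Explicitly: a, c, d.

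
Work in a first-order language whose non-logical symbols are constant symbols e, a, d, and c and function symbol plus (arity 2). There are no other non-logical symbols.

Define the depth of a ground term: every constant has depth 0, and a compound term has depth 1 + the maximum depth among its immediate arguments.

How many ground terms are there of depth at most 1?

20

If N_k denotes the number of depth-≤k ground terms, the 4 constants give N_0 = 4, and each function symbol of arity r contributes N_{k-1}^r new terms at level k: N_k = 4 + N_{k-1}^2.
N_0 = 4
N_1 = 4 + 4^2 = 20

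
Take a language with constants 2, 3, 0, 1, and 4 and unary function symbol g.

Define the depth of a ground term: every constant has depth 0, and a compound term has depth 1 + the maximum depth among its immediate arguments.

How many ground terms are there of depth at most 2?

15

Count level by level. With function symbols g/1, the terms of depth ≤ k are the 5 constants together with each function applied to depth-≤(k−1) tuples, so N_k = 5 + N_{k-1}.
N_0 = 5
N_1 = 5 + 5 = 10
N_2 = 5 + 10 = 15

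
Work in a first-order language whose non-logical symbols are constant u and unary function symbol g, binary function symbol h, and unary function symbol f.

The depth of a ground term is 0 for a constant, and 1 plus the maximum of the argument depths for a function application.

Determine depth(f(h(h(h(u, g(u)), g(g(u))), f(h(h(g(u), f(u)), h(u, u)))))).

depth(g(u)) = 1 + depth(u) = 1 + 0 = 1
depth(h(u, g(u))) = 1 + max(0, 1) = 2
depth(g(g(u))) = 1 + depth(g(u)) = 1 + 1 = 2
depth(h(h(u, g(u)), g(g(u)))) = 1 + max(2, 2) = 3
depth(f(u)) = 1 + depth(u) = 1 + 0 = 1
depth(h(g(u), f(u))) = 1 + max(1, 1) = 2
depth(h(u, u)) = 1 + max(0, 0) = 1
depth(h(h(g(u), f(u)), h(u, u))) = 1 + max(2, 1) = 3
depth(f(h(h(g(u), f(u)), h(u, u)))) = 1 + depth(h(h(g(u), f(u)), h(u, u))) = 1 + 3 = 4
depth(h(h(h(u, g(u)), g(g(u))), f(h(h(g(u), f(u)), h(u, u))))) = 1 + max(3, 4) = 5
depth(f(h(h(h(u, g(u)), g(g(u))), f(h(h(g(u), f(u)), h(u, u)))))) = 1 + depth(h(h(h(u, g(u)), g(g(u))), f(h(h(g(u), f(u)), h(u, u))))) = 1 + 5 = 6

6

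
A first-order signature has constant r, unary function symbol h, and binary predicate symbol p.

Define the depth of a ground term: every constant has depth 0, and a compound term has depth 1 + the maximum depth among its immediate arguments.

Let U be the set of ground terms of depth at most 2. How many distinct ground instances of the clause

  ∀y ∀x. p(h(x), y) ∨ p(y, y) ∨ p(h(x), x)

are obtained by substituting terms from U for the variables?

9

Ground terms of depth ≤ 2:
  Write N_k for the number of ground terms of depth ≤ k. A term of depth ≤ k is either a constant or a function symbol applied to arguments of depth ≤ k−1, so N_k = 1 + N_{k-1}.
  N_0 = 1
  N_1 = 1 + 1 = 2
  N_2 = 1 + 2 = 3
  Explicitly: r, h(r), h(h(r)).
So there are 3 ground terms available for substitution.
The clause has 2 distinct variables (y, x), each appearing in the body. In the free term algebra distinct substitutions yield syntactically distinct ground instances.
Number of ground instances = 3^2 = 9.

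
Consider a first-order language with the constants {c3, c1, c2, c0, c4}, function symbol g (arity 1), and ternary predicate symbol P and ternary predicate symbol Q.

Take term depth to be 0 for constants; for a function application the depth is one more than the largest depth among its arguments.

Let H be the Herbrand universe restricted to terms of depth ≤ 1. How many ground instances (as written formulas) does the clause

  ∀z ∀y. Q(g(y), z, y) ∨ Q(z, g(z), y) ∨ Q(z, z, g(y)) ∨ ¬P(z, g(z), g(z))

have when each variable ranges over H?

100

Ground terms of depth ≤ 1:
  Let N_k = |{terms of depth ≤ k}|. Then N_0 = 5 and N_k = 5 + N_{k-1} for k ≥ 1 (one summand per function symbol, arity giving the exponent).
  N_0 = 5
  N_1 = 5 + 5 = 10
  Explicitly: c3, c1, c2, c0, c4, g(c3), g(c1), g(c2), g(c0), g(c4).
So there are 10 ground terms available for substitution.
Each of z, y ranges independently over the available ground terms, and distinct assignments produce distinct instances.
Number of ground instances = 10^2 = 100.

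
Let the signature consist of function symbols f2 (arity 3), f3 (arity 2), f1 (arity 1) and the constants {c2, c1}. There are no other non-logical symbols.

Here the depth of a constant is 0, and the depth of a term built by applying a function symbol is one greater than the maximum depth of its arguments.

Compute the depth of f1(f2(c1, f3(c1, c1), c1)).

3

depth(f3(c1, c1)) = 1 + max(0, 0) = 1
depth(f2(c1, f3(c1, c1), c1)) = 1 + max(0, 1, 0) = 2
depth(f1(f2(c1, f3(c1, c1), c1))) = 1 + depth(f2(c1, f3(c1, c1), c1)) = 1 + 2 = 3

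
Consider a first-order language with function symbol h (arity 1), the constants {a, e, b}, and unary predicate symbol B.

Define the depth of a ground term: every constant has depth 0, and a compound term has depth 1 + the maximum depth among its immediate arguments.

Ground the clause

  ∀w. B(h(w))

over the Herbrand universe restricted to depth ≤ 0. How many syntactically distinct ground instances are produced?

Ground terms of depth ≤ 0:
  Let N_k = |{terms of depth ≤ k}|. Then N_0 = 3 and N_k = 3 + N_{k-1} for k ≥ 1 (one summand per function symbol, arity giving the exponent).
  N_0 = 3
So there are 3 ground terms available for substitution.
The body mentions the single quantified variable w; since ground terms form a free algebra, no two substitutions collapse to the same formula.
Number of ground instances = 3.

3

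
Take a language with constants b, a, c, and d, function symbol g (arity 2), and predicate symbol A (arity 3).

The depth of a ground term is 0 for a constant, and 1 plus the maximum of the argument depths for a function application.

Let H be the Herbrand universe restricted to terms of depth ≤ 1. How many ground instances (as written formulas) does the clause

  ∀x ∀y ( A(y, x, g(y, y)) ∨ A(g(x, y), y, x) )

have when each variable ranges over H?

Ground terms of depth ≤ 1:
  Let N_k = |{terms of depth ≤ k}|. Then N_0 = 4 and N_k = 4 + N_{k-1}^2 for k ≥ 1 (one summand per function symbol, arity giving the exponent).
  N_0 = 4
  N_1 = 4 + 4^2 = 20
So there are 20 ground terms available for substitution.
Each of x, y ranges independently over the available ground terms, and distinct assignments produce distinct instances.
Number of ground instances = 20^2 = 400.

400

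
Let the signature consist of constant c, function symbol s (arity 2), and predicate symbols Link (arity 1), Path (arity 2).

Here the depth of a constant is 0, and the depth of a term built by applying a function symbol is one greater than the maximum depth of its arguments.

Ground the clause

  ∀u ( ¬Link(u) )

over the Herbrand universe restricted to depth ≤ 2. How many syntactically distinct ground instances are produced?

5

Ground terms of depth ≤ 2:
  Write N_k for the number of ground terms of depth ≤ k. A term of depth ≤ k is either a constant or a function symbol applied to arguments of depth ≤ k−1, so N_k = 1 + N_{k-1}^2.
  N_0 = 1
  N_1 = 1 + 1^2 = 2
  N_2 = 1 + 2^2 = 5
  Explicitly: c, s(c, c), s(c, s(c, c)), s(s(c, c), c), s(s(c, c), s(c, c)).
So there are 5 ground terms available for substitution.
There is 1 variable to instantiate (u),  occurring in at least one literal, so different choices give different ground instances.
Number of ground instances = 5.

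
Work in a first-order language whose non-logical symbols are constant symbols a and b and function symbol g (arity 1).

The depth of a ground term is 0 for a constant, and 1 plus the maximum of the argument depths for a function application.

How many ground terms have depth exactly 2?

2

Write N_k for the number of ground terms of depth ≤ k. A term of depth ≤ k is either a constant or a function symbol applied to arguments of depth ≤ k−1, so N_k = 2 + N_{k-1}.
N_0 = 2
N_1 = 2 + 2 = 4
N_2 = 2 + 4 = 6
Terms of depth exactly 2: N_2 − N_1 = 6 − 4 = 2.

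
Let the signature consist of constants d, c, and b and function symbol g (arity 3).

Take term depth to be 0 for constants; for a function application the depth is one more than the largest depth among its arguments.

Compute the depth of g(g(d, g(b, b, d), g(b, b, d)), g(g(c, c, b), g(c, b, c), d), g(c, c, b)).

3

depth(g(b, b, d)) = 1 + max(0, 0, 0) = 1
depth(g(d, g(b, b, d), g(b, b, d))) = 1 + max(0, 1, 1) = 2
depth(g(c, c, b)) = 1 + max(0, 0, 0) = 1
depth(g(c, b, c)) = 1 + max(0, 0, 0) = 1
depth(g(g(c, c, b), g(c, b, c), d)) = 1 + max(1, 1, 0) = 2
depth(g(g(d, g(b, b, d), g(b, b, d)), g(g(c, c, b), g(c, b, c), d), g(c, c, b))) = 1 + max(2, 2, 1) = 3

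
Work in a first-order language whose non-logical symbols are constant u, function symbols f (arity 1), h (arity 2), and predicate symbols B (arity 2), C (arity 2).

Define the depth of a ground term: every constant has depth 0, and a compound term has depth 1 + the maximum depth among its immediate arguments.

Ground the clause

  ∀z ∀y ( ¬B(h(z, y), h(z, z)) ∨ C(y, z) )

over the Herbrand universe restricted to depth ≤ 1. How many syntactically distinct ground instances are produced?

Ground terms of depth ≤ 1:
  Count level by level. With function symbols f/1, h/2, the terms of depth ≤ k are the 1 constant together with each function applied to depth-≤(k−1) tuples, so N_k = 1 + N_{k-1} + N_{k-1}^2.
  N_0 = 1
  N_1 = 1 + 1 + 1^2 = 3
  Explicitly: u, f(u), h(u, u).
So there are 3 ground terms available for substitution.
The clause has 2 distinct variables (z, y), each appearing in the body. In the free term algebra distinct substitutions yield syntactically distinct ground instances.
Number of ground instances = 3^2 = 9.

9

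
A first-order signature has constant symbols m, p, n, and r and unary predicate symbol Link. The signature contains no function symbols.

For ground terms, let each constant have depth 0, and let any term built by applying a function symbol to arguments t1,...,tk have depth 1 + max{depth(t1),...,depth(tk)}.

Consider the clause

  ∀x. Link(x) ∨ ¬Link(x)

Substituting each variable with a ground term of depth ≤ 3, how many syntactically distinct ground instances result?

Ground terms of depth ≤ 3:
  With no function symbols every ground term is a constant, so there are exactly 4 ground terms at every depth bound.
  N_0 = 4
  N_1 = 4
  N_2 = 4
  N_3 = 4
  Explicitly: m, p, n, r.
So there are 4 ground terms available for substitution.
The body mentions the single quantified variable x; since ground terms form a free algebra, no two substitutions collapse to the same formula.
Number of ground instances = 4.

4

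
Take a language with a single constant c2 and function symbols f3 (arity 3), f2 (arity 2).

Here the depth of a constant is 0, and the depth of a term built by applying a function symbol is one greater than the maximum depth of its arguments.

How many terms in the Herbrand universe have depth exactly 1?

Let N_k = |{terms of depth ≤ k}|. Then N_0 = 1 and N_k = 1 + N_{k-1}^3 + N_{k-1}^2 for k ≥ 1 (one summand per function symbol, arity giving the exponent).
N_0 = 1
N_1 = 1 + 1^3 + 1^2 = 3
Terms of depth exactly 1: N_1 − N_0 = 3 − 1 = 2.

2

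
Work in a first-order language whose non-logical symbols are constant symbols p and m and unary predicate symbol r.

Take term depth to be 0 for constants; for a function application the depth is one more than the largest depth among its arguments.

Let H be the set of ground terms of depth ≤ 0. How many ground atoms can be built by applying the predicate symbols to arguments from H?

First count ground terms of depth ≤ 0.
With no function symbols every ground term is a constant, so there are exactly 2 ground terms at every depth bound.
N_0 = 2
Explicitly: p, m.
So |H| = 2.
A ground atom is a predicate applied to a tuple of terms from H, so the count is the sum over predicates of |H|^arity:
  r: 2
Total ground atoms: 2.

2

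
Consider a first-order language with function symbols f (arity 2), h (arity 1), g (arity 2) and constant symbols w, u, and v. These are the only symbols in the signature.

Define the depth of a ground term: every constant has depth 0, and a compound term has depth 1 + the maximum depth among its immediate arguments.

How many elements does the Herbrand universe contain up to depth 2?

1179

Let N_k = |{terms of depth ≤ k}|. Then N_0 = 3 and N_k = 3 + N_{k-1}^2 + N_{k-1} + N_{k-1}^2 for k ≥ 1 (one summand per function symbol, arity giving the exponent).
N_0 = 3
N_1 = 3 + 3^2 + 3 + 3^2 = 24
N_2 = 3 + 24^2 + 24 + 24^2 = 1179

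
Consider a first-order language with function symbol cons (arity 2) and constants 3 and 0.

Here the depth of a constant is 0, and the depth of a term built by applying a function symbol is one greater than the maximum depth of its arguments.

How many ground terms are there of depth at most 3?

Let N_k count ground terms of depth at most k. Each non-constant term of depth ≤ k is some function symbol applied to depth-≤(k−1) arguments, giving N_k = 2 + N_{k-1}^2.
N_0 = 2
N_1 = 2 + 2^2 = 6
N_2 = 2 + 6^2 = 38
N_3 = 2 + 38^2 = 1446

1446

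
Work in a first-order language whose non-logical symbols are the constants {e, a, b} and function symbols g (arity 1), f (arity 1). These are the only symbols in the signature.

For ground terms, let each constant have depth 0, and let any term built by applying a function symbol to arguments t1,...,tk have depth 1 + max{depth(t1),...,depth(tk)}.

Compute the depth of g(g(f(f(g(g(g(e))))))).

depth(g(e)) = 1 + depth(e) = 1 + 0 = 1
depth(g(g(e))) = 1 + depth(g(e)) = 1 + 1 = 2
depth(g(g(g(e)))) = 1 + depth(g(g(e))) = 1 + 2 = 3
depth(f(g(g(g(e))))) = 1 + depth(g(g(g(e)))) = 1 + 3 = 4
depth(f(f(g(g(g(e)))))) = 1 + depth(f(g(g(g(e))))) = 1 + 4 = 5
depth(g(f(f(g(g(g(e))))))) = 1 + depth(f(f(g(g(g(e)))))) = 1 + 5 = 6
depth(g(g(f(f(g(g(g(e)))))))) = 1 + depth(g(f(f(g(g(g(e))))))) = 1 + 6 = 7

7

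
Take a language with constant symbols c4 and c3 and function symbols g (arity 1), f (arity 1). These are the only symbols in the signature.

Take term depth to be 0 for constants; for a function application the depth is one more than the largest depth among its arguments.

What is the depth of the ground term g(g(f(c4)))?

depth(f(c4)) = 1 + depth(c4) = 1 + 0 = 1
depth(g(f(c4))) = 1 + depth(f(c4)) = 1 + 1 = 2
depth(g(g(f(c4)))) = 1 + depth(g(f(c4))) = 1 + 2 = 3

3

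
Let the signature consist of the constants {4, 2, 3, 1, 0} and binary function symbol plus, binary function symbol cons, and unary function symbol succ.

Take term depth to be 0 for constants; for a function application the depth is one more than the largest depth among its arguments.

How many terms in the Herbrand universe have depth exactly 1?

55

Count level by level. With function symbols plus/2, cons/2, succ/1, the terms of depth ≤ k are the 5 constants together with each function applied to depth-≤(k−1) tuples, so N_k = 5 + N_{k-1}^2 + N_{k-1}^2 + N_{k-1}.
N_0 = 5
N_1 = 5 + 5^2 + 5^2 + 5 = 60
Terms of depth exactly 1: N_1 − N_0 = 60 − 5 = 55.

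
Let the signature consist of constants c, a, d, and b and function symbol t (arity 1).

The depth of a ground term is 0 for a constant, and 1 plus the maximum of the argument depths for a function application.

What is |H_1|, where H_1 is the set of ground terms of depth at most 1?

8

Write N_k for the number of ground terms of depth ≤ k. A term of depth ≤ k is either a constant or a function symbol applied to arguments of depth ≤ k−1, so N_k = 4 + N_{k-1}.
N_0 = 4
N_1 = 4 + 4 = 8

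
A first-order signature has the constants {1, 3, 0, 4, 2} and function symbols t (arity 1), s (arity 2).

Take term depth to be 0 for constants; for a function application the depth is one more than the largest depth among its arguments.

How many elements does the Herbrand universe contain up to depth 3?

Write N_k for the number of ground terms of depth ≤ k. A term of depth ≤ k is either a constant or a function symbol applied to arguments of depth ≤ k−1, so N_k = 5 + N_{k-1} + N_{k-1}^2.
N_0 = 5
N_1 = 5 + 5 + 5^2 = 35
N_2 = 5 + 35 + 35^2 = 1265
N_3 = 5 + 1265 + 1265^2 = 1601495

1601495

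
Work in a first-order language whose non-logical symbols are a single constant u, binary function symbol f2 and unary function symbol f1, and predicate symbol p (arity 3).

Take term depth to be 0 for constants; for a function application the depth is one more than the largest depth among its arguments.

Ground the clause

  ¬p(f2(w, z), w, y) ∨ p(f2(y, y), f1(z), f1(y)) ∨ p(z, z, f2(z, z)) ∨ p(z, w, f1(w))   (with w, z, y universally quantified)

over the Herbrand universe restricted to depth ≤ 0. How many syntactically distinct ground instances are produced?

1

Ground terms of depth ≤ 0:
  Let N_k = |{terms of depth ≤ k}|. Then N_0 = 1 and N_k = 1 + N_{k-1}^2 + N_{k-1} for k ≥ 1 (one summand per function symbol, arity giving the exponent).
  N_0 = 1
  Explicitly: u.
So there is exactly 1 ground term available for substitution.
The clause has 3 distinct variables (w, z, y), each appearing in the body. In the free term algebra distinct substitutions yield syntactically distinct ground instances.
Number of ground instances = 1^3 = 1.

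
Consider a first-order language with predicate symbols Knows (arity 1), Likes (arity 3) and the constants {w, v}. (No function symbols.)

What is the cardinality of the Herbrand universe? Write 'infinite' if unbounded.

2

There are no function symbols, so every ground term is one of the 2 constants.
The Herbrand universe is {w, v}, which is finite with 2 elements.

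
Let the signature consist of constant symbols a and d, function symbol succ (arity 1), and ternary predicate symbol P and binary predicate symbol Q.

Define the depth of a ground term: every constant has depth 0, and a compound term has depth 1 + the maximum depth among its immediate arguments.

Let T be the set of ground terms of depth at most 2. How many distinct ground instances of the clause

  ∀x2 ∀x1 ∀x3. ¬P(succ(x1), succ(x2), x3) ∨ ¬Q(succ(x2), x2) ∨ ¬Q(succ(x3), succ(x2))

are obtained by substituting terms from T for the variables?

Ground terms of depth ≤ 2:
  If N_k denotes the number of depth-≤k ground terms, the 2 constants give N_0 = 2, and each function symbol of arity r contributes N_{k-1}^r new terms at level k: N_k = 2 + N_{k-1}.
  N_0 = 2
  N_1 = 2 + 2 = 4
  N_2 = 2 + 4 = 6
  Explicitly: a, d, succ(a), succ(d), succ(succ(a)), succ(succ(d)).
So there are 6 ground terms available for substitution.
The clause has 3 distinct variables (x2, x1, x3), each appearing in the body. In the free term algebra distinct substitutions yield syntactically distinct ground instances.
Number of ground instances = 6^3 = 216.

216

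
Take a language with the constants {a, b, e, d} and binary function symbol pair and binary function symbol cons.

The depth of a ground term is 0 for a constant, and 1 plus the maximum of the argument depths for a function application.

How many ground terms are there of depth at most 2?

2596

Let N_k = |{terms of depth ≤ k}|. Then N_0 = 4 and N_k = 4 + N_{k-1}^2 + N_{k-1}^2 for k ≥ 1 (one summand per function symbol, arity giving the exponent).
N_0 = 4
N_1 = 4 + 4^2 + 4^2 = 36
N_2 = 4 + 36^2 + 36^2 = 2596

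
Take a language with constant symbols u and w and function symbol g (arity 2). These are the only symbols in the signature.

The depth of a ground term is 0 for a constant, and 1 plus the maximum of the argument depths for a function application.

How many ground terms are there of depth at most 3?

Count level by level. With function symbols g/2, the terms of depth ≤ k are the 2 constants together with each function applied to depth-≤(k−1) tuples, so N_k = 2 + N_{k-1}^2.
N_0 = 2
N_1 = 2 + 2^2 = 6
N_2 = 2 + 6^2 = 38
N_3 = 2 + 38^2 = 1446

1446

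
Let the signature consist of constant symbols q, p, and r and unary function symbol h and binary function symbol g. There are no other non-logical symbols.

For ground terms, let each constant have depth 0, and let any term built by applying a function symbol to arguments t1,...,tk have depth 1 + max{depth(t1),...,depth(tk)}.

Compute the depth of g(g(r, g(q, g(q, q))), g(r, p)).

depth(g(q, q)) = 1 + max(0, 0) = 1
depth(g(q, g(q, q))) = 1 + max(0, 1) = 2
depth(g(r, g(q, g(q, q)))) = 1 + max(0, 2) = 3
depth(g(r, p)) = 1 + max(0, 0) = 1
depth(g(g(r, g(q, g(q, q))), g(r, p))) = 1 + max(3, 1) = 4

4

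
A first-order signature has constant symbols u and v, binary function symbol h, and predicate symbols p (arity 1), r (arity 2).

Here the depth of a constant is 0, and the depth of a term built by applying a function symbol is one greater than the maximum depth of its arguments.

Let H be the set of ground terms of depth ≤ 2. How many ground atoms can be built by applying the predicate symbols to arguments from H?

First count ground terms of depth ≤ 2.
Write N_k for the number of ground terms of depth ≤ k. A term of depth ≤ k is either a constant or a function symbol applied to arguments of depth ≤ k−1, so N_k = 2 + N_{k-1}^2.
N_0 = 2
N_1 = 2 + 2^2 = 6
N_2 = 2 + 6^2 = 38
So |H| = 38.
Ground atoms are formed by filling each argument slot of a predicate with a term from H, so an r-ary predicate gives |H|^r atoms:
  p: 38;  r: 38^2 = 1444
Total ground atoms: 38 + 1444 = 1482.

1482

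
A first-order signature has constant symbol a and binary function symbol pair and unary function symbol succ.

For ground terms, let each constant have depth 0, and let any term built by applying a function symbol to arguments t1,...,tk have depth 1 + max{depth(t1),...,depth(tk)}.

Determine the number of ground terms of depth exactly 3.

170

Let N_k = |{terms of depth ≤ k}|. Then N_0 = 1 and N_k = 1 + N_{k-1}^2 + N_{k-1} for k ≥ 1 (one summand per function symbol, arity giving the exponent).
N_0 = 1
N_1 = 1 + 1^2 + 1 = 3
N_2 = 1 + 3^2 + 3 = 13
N_3 = 1 + 13^2 + 13 = 183
Terms of depth exactly 3: N_3 − N_2 = 183 − 13 = 170.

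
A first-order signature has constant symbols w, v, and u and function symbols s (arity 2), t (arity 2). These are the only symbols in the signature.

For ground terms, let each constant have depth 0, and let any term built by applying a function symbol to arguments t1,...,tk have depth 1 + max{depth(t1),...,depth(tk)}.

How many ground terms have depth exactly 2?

If N_k denotes the number of depth-≤k ground terms, the 3 constants give N_0 = 3, and each function symbol of arity r contributes N_{k-1}^r new terms at level k: N_k = 3 + N_{k-1}^2 + N_{k-1}^2.
N_0 = 3
N_1 = 3 + 3^2 + 3^2 = 21
N_2 = 3 + 21^2 + 21^2 = 885
Terms of depth exactly 2: N_2 − N_1 = 885 − 21 = 864.

864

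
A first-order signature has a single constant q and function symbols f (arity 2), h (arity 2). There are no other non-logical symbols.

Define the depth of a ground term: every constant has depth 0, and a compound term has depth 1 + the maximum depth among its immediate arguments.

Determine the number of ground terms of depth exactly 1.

2

Write N_k for the number of ground terms of depth ≤ k. A term of depth ≤ k is either a constant or a function symbol applied to arguments of depth ≤ k−1, so N_k = 1 + N_{k-1}^2 + N_{k-1}^2.
N_0 = 1
N_1 = 1 + 1^2 + 1^2 = 3
Terms of depth exactly 1: N_1 − N_0 = 3 − 1 = 2.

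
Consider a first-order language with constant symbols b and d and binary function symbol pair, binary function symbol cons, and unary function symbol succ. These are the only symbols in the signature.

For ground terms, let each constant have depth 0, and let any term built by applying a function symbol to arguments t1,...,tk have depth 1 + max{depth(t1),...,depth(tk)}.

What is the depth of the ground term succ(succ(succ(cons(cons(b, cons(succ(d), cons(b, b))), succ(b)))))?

7

depth(succ(d)) = 1 + depth(d) = 1 + 0 = 1
depth(cons(b, b)) = 1 + max(0, 0) = 1
depth(cons(succ(d), cons(b, b))) = 1 + max(1, 1) = 2
depth(cons(b, cons(succ(d), cons(b, b)))) = 1 + max(0, 2) = 3
depth(succ(b)) = 1 + depth(b) = 1 + 0 = 1
depth(cons(cons(b, cons(succ(d), cons(b, b))), succ(b))) = 1 + max(3, 1) = 4
depth(succ(cons(cons(b, cons(succ(d), cons(b, b))), succ(b)))) = 1 + depth(cons(cons(b, cons(succ(d), cons(b, b))), succ(b))) = 1 + 4 = 5
depth(succ(succ(cons(cons(b, cons(succ(d), cons(b, b))), succ(b))))) = 1 + depth(succ(cons(cons(b, cons(succ(d), cons(b, b))), succ(b)))) = 1 + 5 = 6
depth(succ(succ(succ(cons(cons(b, cons(succ(d), cons(b, b))), succ(b)))))) = 1 + depth(succ(succ(cons(cons(b, cons(succ(d), cons(b, b))), succ(b))))) = 1 + 6 = 7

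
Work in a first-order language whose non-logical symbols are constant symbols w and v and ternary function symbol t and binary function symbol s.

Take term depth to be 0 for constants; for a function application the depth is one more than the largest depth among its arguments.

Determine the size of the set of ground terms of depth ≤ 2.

2942

Count level by level. With function symbols t/3, s/2, the terms of depth ≤ k are the 2 constants together with each function applied to depth-≤(k−1) tuples, so N_k = 2 + N_{k-1}^3 + N_{k-1}^2.
N_0 = 2
N_1 = 2 + 2^3 + 2^2 = 14
N_2 = 2 + 14^3 + 14^2 = 2942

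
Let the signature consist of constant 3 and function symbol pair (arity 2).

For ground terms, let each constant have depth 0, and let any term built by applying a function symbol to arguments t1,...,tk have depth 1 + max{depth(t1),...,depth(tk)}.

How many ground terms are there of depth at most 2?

Let N_k = |{terms of depth ≤ k}|. Then N_0 = 1 and N_k = 1 + N_{k-1}^2 for k ≥ 1 (one summand per function symbol, arity giving the exponent).
N_0 = 1
N_1 = 1 + 1^2 = 2
N_2 = 1 + 2^2 = 5

5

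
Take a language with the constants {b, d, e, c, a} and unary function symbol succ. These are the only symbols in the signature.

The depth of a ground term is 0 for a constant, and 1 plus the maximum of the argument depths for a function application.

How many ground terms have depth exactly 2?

If N_k denotes the number of depth-≤k ground terms, the 5 constants give N_0 = 5, and each function symbol of arity r contributes N_{k-1}^r new terms at level k: N_k = 5 + N_{k-1}.
N_0 = 5
N_1 = 5 + 5 = 10
N_2 = 5 + 10 = 15
Terms of depth exactly 2: N_2 − N_1 = 15 − 10 = 5.

5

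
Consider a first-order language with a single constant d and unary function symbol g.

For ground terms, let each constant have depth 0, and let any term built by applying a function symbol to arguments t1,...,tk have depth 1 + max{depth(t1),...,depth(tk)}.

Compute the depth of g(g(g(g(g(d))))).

5

depth(g(d)) = 1 + depth(d) = 1 + 0 = 1
depth(g(g(d))) = 1 + depth(g(d)) = 1 + 1 = 2
depth(g(g(g(d)))) = 1 + depth(g(g(d))) = 1 + 2 = 3
depth(g(g(g(g(d))))) = 1 + depth(g(g(g(d)))) = 1 + 3 = 4
depth(g(g(g(g(g(d)))))) = 1 + depth(g(g(g(g(d))))) = 1 + 4 = 5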